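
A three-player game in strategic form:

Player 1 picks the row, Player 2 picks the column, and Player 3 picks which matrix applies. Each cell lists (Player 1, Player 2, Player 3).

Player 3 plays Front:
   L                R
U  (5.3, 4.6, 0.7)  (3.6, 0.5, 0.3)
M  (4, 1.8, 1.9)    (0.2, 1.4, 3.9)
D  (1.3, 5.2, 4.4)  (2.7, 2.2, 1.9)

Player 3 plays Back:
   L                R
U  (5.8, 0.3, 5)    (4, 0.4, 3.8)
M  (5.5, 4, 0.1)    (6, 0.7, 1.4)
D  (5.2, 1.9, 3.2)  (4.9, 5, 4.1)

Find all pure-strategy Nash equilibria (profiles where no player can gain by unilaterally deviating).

There is no pure-strategy Nash equilibrium.

(U, L, Front): Player 3 can switch to Back (0.7 → 5). Not NE.
(U, L, Back): Player 2 can switch to R (0.3 → 0.4). Not NE.
(U, R, Front): Player 2 can switch to L (0.5 → 4.6). Not NE.
(U, R, Back): Player 1 can switch to M (4 → 6). Not NE.
(M, L, Front): Player 1 can switch to U (4 → 5.3). Not NE.
(M, L, Back): Player 1 can switch to U (5.5 → 5.8). Not NE.
(M, R, Front): Player 1 can switch to U (0.2 → 3.6). Not NE.
(M, R, Back): Player 2 can switch to L (0.7 → 4). Not NE.
(D, L, Front): Player 1 can switch to U (1.3 → 5.3). Not NE.
(D, L, Back): Player 1 can switch to U (5.2 → 5.8). Not NE.
(The remaining 2 profiles each have a profitable deviation by the same check.)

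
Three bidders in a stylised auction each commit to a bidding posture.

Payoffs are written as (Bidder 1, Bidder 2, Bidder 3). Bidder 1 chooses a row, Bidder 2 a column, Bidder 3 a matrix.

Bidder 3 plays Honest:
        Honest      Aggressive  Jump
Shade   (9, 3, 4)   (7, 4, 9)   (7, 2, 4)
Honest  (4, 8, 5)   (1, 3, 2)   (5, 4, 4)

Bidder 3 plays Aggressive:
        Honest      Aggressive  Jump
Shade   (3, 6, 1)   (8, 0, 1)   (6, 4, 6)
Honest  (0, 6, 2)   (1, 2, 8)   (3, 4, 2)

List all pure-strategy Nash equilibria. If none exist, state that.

(Shade, Aggressive, Honest)

(Shade, Honest, Honest): Bidder 2 can switch to Aggressive (3 → 4). Not NE.
(Shade, Honest, Aggressive): Bidder 3 can switch to Honest (1 → 4). Not NE.
(Shade, Aggressive, Honest): Bidder 1 gets 7, best alternative 1; Bidder 2 gets 4, best alternative 3; Bidder 3 gets 9, best alternative 1. No profitable deviation — NE.
(Shade, Aggressive, Aggressive): Bidder 2 can switch to Honest (0 → 6). Not NE.
(Shade, Jump, Honest): Bidder 2 can switch to Honest (2 → 3). Not NE.
(Shade, Jump, Aggressive): Bidder 2 can switch to Honest (4 → 6). Not NE.
(Honest, Honest, Honest): Bidder 1 can switch to Shade (4 → 9). Not NE.
(The remaining 5 profiles each have a profitable deviation by the same check.)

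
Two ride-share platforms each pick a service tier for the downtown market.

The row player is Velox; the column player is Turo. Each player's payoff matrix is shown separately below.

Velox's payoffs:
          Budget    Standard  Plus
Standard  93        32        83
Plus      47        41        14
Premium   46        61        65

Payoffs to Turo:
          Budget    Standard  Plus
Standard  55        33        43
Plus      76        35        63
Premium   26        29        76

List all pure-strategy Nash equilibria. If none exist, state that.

Mark each player's best response to every combination of opponents' strategies; a profile where every player is best-responding is a pure Nash equilibrium.
Velox against Budget: payoffs 93, 47, 46 → best response Standard.
Velox against Standard: payoffs 32, 41, 61 → best response Premium.
Velox against Plus: payoffs 83, 14, 65 → best response Standard.
Turo against Standard: payoffs 55, 33, 43 → best response Budget.
Turo against Plus: payoffs 76, 35, 63 → best response Budget.
Turo against Premium: payoffs 26, 29, 76 → best response Plus.
Mutual best responses: (Standard, Budget).

The unique pure-strategy Nash equilibrium is (Standard, Budget).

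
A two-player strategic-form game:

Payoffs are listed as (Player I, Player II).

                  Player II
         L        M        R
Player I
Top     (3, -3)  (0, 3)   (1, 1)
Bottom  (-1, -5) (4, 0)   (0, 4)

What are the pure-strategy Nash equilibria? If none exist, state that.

Player I against L: payoffs 3, -1 → best response Top.
Player I against M: payoffs 0, 4 → best response Bottom.
Player I against R: payoffs 1, 0 → best response Top.
Player II against Top: payoffs -3, 3, 1 → best response M.
Player II against Bottom: payoffs -5, 0, 4 → best response R.
No profile is a mutual best response for all players.

No pure-strategy Nash equilibrium.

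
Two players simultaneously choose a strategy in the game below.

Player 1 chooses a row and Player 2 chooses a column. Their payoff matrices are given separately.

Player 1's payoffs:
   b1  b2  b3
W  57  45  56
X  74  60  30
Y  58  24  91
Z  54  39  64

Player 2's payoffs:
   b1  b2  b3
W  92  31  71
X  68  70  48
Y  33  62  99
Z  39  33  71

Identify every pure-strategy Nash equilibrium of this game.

(W, b1): Player 1 can switch to X (57 → 74). Not NE.
(W, b2): Player 1 can switch to X (45 → 60). Not NE.
(W, b3): Player 1 can switch to Y (56 → 91). Not NE.
(X, b1): Player 2 can switch to b2 (68 → 70). Not NE.
(X, b2): Player 1 gets 60, best alternative 45; Player 2 gets 70, best alternative 68. No profitable deviation — NE.
(X, b3): Player 1 can switch to W (30 → 56). Not NE.
(Y, b1): Player 1 can switch to X (58 → 74). Not NE.
(Y, b2): Player 1 can switch to W (24 → 45). Not NE.
(Y, b3): Player 1 gets 91, best alternative 64; Player 2 gets 99, best alternative 62. No profitable deviation — NE.
(Z, b1): Player 1 can switch to W (54 → 57). Not NE.
(Z, b2): Player 1 can switch to W (39 → 45). Not NE.
(Z, b3): Player 1 can switch to Y (64 → 91). Not NE.

The pure Nash equilibria are (X, b2) and (Y, b3).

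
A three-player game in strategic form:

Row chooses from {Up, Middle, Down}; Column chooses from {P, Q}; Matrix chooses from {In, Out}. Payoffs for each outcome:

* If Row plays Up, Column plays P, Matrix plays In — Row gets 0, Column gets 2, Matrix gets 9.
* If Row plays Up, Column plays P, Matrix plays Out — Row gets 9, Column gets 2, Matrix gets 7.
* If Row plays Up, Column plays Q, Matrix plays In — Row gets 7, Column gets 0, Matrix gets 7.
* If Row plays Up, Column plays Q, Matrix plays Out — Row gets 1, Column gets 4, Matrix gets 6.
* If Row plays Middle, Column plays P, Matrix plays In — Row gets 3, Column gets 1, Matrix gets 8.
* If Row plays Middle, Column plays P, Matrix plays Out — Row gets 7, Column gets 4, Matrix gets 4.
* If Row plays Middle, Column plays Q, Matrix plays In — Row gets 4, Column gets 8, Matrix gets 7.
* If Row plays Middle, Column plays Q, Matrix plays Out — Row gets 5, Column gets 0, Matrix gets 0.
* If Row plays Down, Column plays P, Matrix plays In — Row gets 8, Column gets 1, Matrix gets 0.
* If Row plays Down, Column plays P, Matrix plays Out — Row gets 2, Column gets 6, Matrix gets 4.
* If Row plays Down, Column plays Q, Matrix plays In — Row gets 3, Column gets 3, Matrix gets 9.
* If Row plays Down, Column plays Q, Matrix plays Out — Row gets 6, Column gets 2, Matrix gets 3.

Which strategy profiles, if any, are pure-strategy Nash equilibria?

none

(Up, P, In): Row can switch to Middle (0 → 3). Not NE.
(Up, P, Out): Column can switch to Q (2 → 4). Not NE.
(Up, Q, In): Column can switch to P (0 → 2). Not NE.
(Up, Q, Out): Row can switch to Middle (1 → 5). Not NE.
(Middle, P, In): Row can switch to Down (3 → 8). Not NE.
(Middle, P, Out): Row can switch to Up (7 → 9). Not NE.
(Middle, Q, In): Row can switch to Up (4 → 7). Not NE.
(Middle, Q, Out): Row can switch to Down (5 → 6). Not NE.
(The remaining 4 profiles each have a profitable deviation by the same check.)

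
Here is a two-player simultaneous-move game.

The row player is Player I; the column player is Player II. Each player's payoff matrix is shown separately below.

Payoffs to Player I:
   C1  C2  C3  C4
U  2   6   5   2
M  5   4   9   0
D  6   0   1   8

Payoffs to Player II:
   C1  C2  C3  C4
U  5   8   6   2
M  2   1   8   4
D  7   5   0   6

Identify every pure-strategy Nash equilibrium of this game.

Pure-strategy Nash equilibria: (U, C2), (M, C3), (D, C1)

Mark each player's best response to every combination of opponents' strategies; a profile where every player is best-responding is a pure Nash equilibrium.
Player I against C1: payoffs 2, 5, 6 → best response D.
Player I against C2: payoffs 6, 4, 0 → best response U.
Player I against C3: payoffs 5, 9, 1 → best response M.
Player I against C4: payoffs 2, 0, 8 → best response D.
Player II against U: payoffs 5, 8, 6, 2 → best response C2.
Player II against M: payoffs 2, 1, 8, 4 → best response C3.
Player II against D: payoffs 7, 5, 0, 6 → best response C1.
Mutual best responses: (U, C2); (M, C3); (D, C1).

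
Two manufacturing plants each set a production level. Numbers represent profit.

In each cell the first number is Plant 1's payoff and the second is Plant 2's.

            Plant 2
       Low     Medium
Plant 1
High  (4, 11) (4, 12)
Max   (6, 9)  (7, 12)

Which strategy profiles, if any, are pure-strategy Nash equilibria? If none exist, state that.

Mark each player's best response to every combination of opponents' strategies; a profile where every player is best-responding is a pure Nash equilibrium.
Plant 1 against Low: payoffs 4, 6 → best response Max.
Plant 1 against Medium: payoffs 4, 7 → best response Max.
Plant 2 against High: payoffs 11, 12 → best response Medium.
Plant 2 against Max: payoffs 9, 12 → best response Medium.
Mutual best responses: (Max, Medium).

(Max, Medium)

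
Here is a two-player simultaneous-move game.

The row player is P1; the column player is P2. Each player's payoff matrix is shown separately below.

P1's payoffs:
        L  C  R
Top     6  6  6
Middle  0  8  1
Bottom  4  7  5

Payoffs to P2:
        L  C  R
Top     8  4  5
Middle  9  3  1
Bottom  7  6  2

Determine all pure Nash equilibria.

(Top, L): P1 gets 6, best alternative 4; P2 gets 8, best alternative 5. No profitable deviation — NE.
(Top, C): P1 can switch to Middle (6 → 8). Not NE.
(Top, R): P2 can switch to L (5 → 8). Not NE.
(Middle, L): P1 can switch to Top (0 → 6). Not NE.
(Middle, C): P2 can switch to L (3 → 9). Not NE.
(Middle, R): P1 can switch to Top (1 → 6). Not NE.
(Bottom, L): P1 can switch to Top (4 → 6). Not NE.
(The remaining 2 profiles each have a profitable deviation by the same check.)

Pure NE: (Top, L)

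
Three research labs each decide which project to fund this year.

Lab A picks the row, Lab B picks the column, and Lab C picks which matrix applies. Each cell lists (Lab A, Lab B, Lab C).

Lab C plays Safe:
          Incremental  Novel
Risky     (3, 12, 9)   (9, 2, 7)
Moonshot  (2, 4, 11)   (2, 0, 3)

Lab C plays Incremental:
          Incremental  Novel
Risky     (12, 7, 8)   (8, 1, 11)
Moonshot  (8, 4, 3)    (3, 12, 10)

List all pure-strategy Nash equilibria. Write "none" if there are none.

Lab A against (Incremental, Safe): payoffs 3, 2 → best response Risky.
Lab A against (Incremental, Incremental): payoffs 12, 8 → best response Risky.
Lab A against (Novel, Safe): payoffs 9, 2 → best response Risky.
Lab A against (Novel, Incremental): payoffs 8, 3 → best response Risky.
Lab B against (Risky, Safe): payoffs 12, 2 → best response Incremental.
Lab B against (Risky, Incremental): payoffs 7, 1 → best response Incremental.
Lab B against (Moonshot, Safe): payoffs 4, 0 → best response Incremental.
Lab B against (Moonshot, Incremental): payoffs 4, 12 → best response Novel.
Lab C against (Risky, Incremental): payoffs 9, 8 → best response Safe.
Lab C against (Risky, Novel): payoffs 7, 11 → best response Incremental.
Lab C against (Moonshot, Incremental): payoffs 11, 3 → best response Safe.
Lab C against (Moonshot, Novel): payoffs 3, 10 → best response Incremental.
Mutual best responses: (Risky, Incremental, Safe).

Pure NE: (Risky, Incremental, Safe)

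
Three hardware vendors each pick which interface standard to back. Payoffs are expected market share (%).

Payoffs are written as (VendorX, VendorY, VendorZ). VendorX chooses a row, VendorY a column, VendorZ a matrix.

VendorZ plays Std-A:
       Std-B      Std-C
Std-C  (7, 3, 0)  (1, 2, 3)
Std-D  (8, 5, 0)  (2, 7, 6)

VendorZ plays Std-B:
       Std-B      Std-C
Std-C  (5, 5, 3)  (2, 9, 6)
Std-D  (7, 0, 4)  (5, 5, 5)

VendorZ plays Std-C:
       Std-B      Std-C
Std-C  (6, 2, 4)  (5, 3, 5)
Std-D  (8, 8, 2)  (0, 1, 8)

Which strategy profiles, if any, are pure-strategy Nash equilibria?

VendorX against (Std-B, Std-A): payoffs 7, 8 → best response Std-D.
VendorX against (Std-B, Std-B): payoffs 5, 7 → best response Std-D.
VendorX against (Std-B, Std-C): payoffs 6, 8 → best response Std-D.
VendorX against (Std-C, Std-A): payoffs 1, 2 → best response Std-D.
VendorX against (Std-C, Std-B): payoffs 2, 5 → best response Std-D.
VendorX against (Std-C, Std-C): payoffs 5, 0 → best response Std-C.
VendorY against (Std-C, Std-A): payoffs 3, 2 → best response Std-B.
VendorY against (Std-C, Std-B): payoffs 5, 9 → best response Std-C.
VendorY against (Std-C, Std-C): payoffs 2, 3 → best response Std-C.
VendorY against (Std-D, Std-A): payoffs 5, 7 → best response Std-C.
VendorY against (Std-D, Std-B): payoffs 0, 5 → best response Std-C.
VendorY against (Std-D, Std-C): payoffs 8, 1 → best response Std-B.
VendorZ against (Std-C, Std-B): payoffs 0, 3, 4 → best response Std-C.
VendorZ against (Std-C, Std-C): payoffs 3, 6, 5 → best response Std-B.
VendorZ against (Std-D, Std-B): payoffs 0, 4, 2 → best response Std-B.
VendorZ against (Std-D, Std-C): payoffs 6, 5, 8 → best response Std-C.
No profile is a mutual best response for all players.

There is no pure-strategy Nash equilibrium.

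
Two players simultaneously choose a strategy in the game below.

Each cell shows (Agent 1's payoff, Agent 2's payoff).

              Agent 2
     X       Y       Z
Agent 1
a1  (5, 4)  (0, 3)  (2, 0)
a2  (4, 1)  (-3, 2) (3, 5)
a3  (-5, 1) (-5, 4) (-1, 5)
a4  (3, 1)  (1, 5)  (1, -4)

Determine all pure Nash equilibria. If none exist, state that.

The pure Nash equilibria are (a1, X); (a2, Z); (a4, Y).

Agent 1 against X: payoffs 5, 4, -5, 3 → best response a1.
Agent 1 against Y: payoffs 0, -3, -5, 1 → best response a4.
Agent 1 against Z: payoffs 2, 3, -1, 1 → best response a2.
Agent 2 against a1: payoffs 4, 3, 0 → best response X.
Agent 2 against a2: payoffs 1, 2, 5 → best response Z.
Agent 2 against a3: payoffs 1, 4, 5 → best response Z.
Agent 2 against a4: payoffs 1, 5, -4 → best response Y.
Mutual best responses: (a1, X); (a2, Z); (a4, Y).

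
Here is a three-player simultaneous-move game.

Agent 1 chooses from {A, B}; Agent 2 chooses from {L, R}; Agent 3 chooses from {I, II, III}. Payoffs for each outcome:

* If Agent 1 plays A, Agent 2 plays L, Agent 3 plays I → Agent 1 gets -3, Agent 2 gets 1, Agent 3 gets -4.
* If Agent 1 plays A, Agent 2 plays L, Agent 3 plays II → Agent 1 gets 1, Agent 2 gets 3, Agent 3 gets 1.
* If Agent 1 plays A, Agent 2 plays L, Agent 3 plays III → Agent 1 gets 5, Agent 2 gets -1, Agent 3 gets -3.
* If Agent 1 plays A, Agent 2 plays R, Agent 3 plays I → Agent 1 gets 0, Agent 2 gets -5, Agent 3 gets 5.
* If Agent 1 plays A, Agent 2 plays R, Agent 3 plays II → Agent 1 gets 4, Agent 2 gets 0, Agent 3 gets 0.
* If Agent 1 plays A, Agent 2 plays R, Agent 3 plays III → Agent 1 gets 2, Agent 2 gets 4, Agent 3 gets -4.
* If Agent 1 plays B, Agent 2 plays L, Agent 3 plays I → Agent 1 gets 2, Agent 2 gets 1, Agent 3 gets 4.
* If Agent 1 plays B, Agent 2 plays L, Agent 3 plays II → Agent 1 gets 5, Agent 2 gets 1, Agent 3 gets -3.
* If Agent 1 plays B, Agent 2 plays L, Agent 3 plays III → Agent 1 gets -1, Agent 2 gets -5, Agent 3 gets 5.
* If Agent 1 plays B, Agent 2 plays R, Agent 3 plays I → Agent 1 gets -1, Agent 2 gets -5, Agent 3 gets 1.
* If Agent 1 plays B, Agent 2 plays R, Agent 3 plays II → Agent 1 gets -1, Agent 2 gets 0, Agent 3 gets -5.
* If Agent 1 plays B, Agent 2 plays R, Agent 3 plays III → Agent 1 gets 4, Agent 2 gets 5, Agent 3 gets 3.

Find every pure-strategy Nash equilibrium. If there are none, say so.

For each player, find the best response to each opponent profile; mutual best responses are the pure NE.
Agent 1 against (L, I): payoffs -3, 2 → best response B.
Agent 1 against (L, II): payoffs 1, 5 → best response B.
Agent 1 against (L, III): payoffs 5, -1 → best response A.
Agent 1 against (R, I): payoffs 0, -1 → best response A.
Agent 1 against (R, II): payoffs 4, -1 → best response A.
Agent 1 against (R, III): payoffs 2, 4 → best response B.
Agent 2 against (A, I): payoffs 1, -5 → best response L.
Agent 2 against (A, II): payoffs 3, 0 → best response L.
Agent 2 against (A, III): payoffs -1, 4 → best response R.
Agent 2 against (B, I): payoffs 1, -5 → best response L.
Agent 2 against (B, II): payoffs 1, 0 → best response L.
Agent 2 against (B, III): payoffs -5, 5 → best response R.
Agent 3 against (A, L): payoffs -4, 1, -3 → best response II.
Agent 3 against (A, R): payoffs 5, 0, -4 → best response I.
Agent 3 against (B, L): payoffs 4, -3, 5 → best response III.
Agent 3 against (B, R): payoffs 1, -5, 3 → best response III.
Mutual best responses: (B, R, III).

Pure NE: (B, R, III)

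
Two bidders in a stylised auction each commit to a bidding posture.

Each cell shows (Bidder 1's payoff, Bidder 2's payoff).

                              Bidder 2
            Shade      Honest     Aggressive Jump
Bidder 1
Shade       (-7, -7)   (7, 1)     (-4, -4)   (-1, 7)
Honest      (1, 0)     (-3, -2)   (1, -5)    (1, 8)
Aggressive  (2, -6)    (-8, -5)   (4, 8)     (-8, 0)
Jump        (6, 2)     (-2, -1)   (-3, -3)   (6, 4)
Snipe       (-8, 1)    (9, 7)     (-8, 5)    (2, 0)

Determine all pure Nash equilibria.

The pure Nash equilibria are (Aggressive, Aggressive), (Jump, Jump), (Snipe, Honest).

Bidder 1 against Shade: payoffs -7, 1, 2, 6, -8 → best response Jump.
Bidder 1 against Honest: payoffs 7, -3, -8, -2, 9 → best response Snipe.
Bidder 1 against Aggressive: payoffs -4, 1, 4, -3, -8 → best response Aggressive.
Bidder 1 against Jump: payoffs -1, 1, -8, 6, 2 → best response Jump.
Bidder 2 against Shade: payoffs -7, 1, -4, 7 → best response Jump.
Bidder 2 against Honest: payoffs 0, -2, -5, 8 → best response Jump.
Bidder 2 against Aggressive: payoffs -6, -5, 8, 0 → best response Aggressive.
Bidder 2 against Jump: payoffs 2, -1, -3, 4 → best response Jump.
Bidder 2 against Snipe: payoffs 1, 7, 5, 0 → best response Honest.
Mutual best responses: (Aggressive, Aggressive); (Jump, Jump); (Snipe, Honest).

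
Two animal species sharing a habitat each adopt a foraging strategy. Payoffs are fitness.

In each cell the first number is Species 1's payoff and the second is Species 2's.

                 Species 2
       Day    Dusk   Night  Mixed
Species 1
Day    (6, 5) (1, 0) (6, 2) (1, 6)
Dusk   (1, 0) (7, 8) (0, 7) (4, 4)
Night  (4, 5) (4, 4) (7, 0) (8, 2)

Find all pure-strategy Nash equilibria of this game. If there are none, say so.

Species 1 against Day: payoffs 6, 1, 4 → best response Day.
Species 1 against Dusk: payoffs 1, 7, 4 → best response Dusk.
Species 1 against Night: payoffs 6, 0, 7 → best response Night.
Species 1 against Mixed: payoffs 1, 4, 8 → best response Night.
Species 2 against Day: payoffs 5, 0, 2, 6 → best response Mixed.
Species 2 against Dusk: payoffs 0, 8, 7, 4 → best response Dusk.
Species 2 against Night: payoffs 5, 4, 0, 2 → best response Day.
Mutual best responses: (Dusk, Dusk).

The unique pure-strategy Nash equilibrium is (Dusk, Dusk).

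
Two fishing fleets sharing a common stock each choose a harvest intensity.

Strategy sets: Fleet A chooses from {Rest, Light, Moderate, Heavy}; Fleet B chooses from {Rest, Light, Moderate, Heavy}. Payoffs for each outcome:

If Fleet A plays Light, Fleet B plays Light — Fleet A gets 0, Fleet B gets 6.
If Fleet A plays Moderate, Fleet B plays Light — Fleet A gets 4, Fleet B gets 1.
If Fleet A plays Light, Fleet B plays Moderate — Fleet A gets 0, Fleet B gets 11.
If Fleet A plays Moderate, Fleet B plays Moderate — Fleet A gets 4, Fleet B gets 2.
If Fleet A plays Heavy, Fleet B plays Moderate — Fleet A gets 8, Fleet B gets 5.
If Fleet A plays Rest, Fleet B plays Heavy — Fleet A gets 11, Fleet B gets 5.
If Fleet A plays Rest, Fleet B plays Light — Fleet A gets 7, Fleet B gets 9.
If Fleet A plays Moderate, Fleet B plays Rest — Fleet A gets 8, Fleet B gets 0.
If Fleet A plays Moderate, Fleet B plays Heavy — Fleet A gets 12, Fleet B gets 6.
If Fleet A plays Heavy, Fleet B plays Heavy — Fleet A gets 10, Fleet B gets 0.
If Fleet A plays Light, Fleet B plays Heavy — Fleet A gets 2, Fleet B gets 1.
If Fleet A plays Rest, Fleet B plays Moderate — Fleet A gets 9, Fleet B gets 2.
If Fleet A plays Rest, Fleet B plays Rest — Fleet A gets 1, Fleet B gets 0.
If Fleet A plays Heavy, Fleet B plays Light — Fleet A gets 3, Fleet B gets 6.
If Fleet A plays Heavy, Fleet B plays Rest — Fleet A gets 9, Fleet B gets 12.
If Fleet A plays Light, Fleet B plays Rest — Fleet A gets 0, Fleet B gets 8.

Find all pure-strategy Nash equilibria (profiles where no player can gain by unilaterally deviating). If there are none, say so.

(Rest, Rest): Fleet A can switch to Moderate (1 → 8). Not NE.
(Rest, Light): Fleet A gets 7, best alternative 4; Fleet B gets 9, best alternative 5. No profitable deviation — NE.
(Rest, Moderate): Fleet B can switch to Light (2 → 9). Not NE.
(Rest, Heavy): Fleet A can switch to Moderate (11 → 12). Not NE.
(Light, Rest): Fleet A can switch to Rest (0 → 1). Not NE.
(Light, Light): Fleet A can switch to Rest (0 → 7). Not NE.
(Light, Moderate): Fleet A can switch to Rest (0 → 9). Not NE.
(Light, Heavy): Fleet A can switch to Rest (2 → 11). Not NE.
(Moderate, Rest): Fleet A can switch to Heavy (8 → 9). Not NE.
(Moderate, Light): Fleet A can switch to Rest (4 → 7). Not NE.
(Moderate, Moderate): Fleet A can switch to Rest (4 → 9). Not NE.
(Moderate, Heavy): Fleet A gets 12, best alternative 11; Fleet B gets 6, best alternative 2. No profitable deviation — NE.
(Heavy, Rest): Fleet A gets 9, best alternative 8; Fleet B gets 12, best alternative 6. No profitable deviation — NE.
(The remaining 3 profiles each have a profitable deviation by the same check.)

The pure Nash equilibria are (Rest, Light), (Moderate, Heavy), (Heavy, Rest).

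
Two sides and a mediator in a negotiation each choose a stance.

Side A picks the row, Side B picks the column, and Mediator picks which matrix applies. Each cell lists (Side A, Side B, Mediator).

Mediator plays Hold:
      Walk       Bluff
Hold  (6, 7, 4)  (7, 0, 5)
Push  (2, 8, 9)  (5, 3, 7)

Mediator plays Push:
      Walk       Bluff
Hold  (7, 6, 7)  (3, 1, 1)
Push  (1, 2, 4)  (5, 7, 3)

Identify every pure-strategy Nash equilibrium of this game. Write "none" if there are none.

Check each profile: it is a Nash equilibrium iff no player can strictly gain by switching unilaterally.
(Hold, Walk, Hold): Mediator can switch to Push (4 → 7). Not NE.
(Hold, Walk, Push): Side A gets 7, best alternative 1; Side B gets 6, best alternative 1; Mediator gets 7, best alternative 4. No profitable deviation — NE.
(Hold, Bluff, Hold): Side B can switch to Walk (0 → 7). Not NE.
(Hold, Bluff, Push): Side A can switch to Push (3 → 5). Not NE.
(Push, Walk, Hold): Side A can switch to Hold (2 → 6). Not NE.
(Push, Walk, Push): Side A can switch to Hold (1 → 7). Not NE.
(Push, Bluff, Hold): Side A can switch to Hold (5 → 7). Not NE.
(Push, Bluff, Push): Mediator can switch to Hold (3 → 7). Not NE.

The unique pure-strategy Nash equilibrium is (Hold, Walk, Push).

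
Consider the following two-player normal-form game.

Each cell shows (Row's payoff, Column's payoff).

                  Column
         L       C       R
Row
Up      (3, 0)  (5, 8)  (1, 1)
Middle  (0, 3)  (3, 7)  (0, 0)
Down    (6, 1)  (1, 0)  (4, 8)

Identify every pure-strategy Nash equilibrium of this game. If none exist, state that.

Row against L: payoffs 3, 0, 6 → best response Down.
Row against C: payoffs 5, 3, 1 → best response Up.
Row against R: payoffs 1, 0, 4 → best response Down.
Column against Up: payoffs 0, 8, 1 → best response C.
Column against Middle: payoffs 3, 7, 0 → best response C.
Column against Down: payoffs 1, 0, 8 → best response R.
Mutual best responses: (Up, C); (Down, R).

(Up, C), (Down, R)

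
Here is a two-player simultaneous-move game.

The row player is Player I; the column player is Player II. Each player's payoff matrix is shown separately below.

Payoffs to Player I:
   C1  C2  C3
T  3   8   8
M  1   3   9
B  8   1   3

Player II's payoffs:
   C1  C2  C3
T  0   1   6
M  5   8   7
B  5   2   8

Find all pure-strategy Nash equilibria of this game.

none

Mark each player's best response to every combination of opponents' strategies; a profile where every player is best-responding is a pure Nash equilibrium.
Player I against C1: payoffs 3, 1, 8 → best response B.
Player I against C2: payoffs 8, 3, 1 → best response T.
Player I against C3: payoffs 8, 9, 3 → best response M.
Player II against T: payoffs 0, 1, 6 → best response C3.
Player II against M: payoffs 5, 8, 7 → best response C2.
Player II against B: payoffs 5, 2, 8 → best response C3.
No profile is a mutual best response for all players.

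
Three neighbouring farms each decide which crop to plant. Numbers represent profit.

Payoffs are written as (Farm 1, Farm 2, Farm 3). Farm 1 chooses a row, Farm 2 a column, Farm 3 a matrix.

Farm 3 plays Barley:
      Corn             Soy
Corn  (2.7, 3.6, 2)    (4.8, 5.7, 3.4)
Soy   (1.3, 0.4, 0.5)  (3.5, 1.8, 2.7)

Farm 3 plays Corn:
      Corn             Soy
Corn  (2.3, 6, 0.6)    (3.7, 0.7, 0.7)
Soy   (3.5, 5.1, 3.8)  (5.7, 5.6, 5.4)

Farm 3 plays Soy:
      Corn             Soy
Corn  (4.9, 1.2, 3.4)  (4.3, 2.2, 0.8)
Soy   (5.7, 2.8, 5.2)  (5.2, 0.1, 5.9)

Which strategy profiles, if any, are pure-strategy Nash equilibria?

The pure Nash equilibria are (Corn, Soy, Barley), (Soy, Corn, Soy).

Check each profile: it is a Nash equilibrium iff no player can strictly gain by switching unilaterally.
(Corn, Corn, Barley): Farm 2 can switch to Soy (3.6 → 5.7). Not NE.
(Corn, Corn, Corn): Farm 1 can switch to Soy (2.3 → 3.5). Not NE.
(Corn, Corn, Soy): Farm 1 can switch to Soy (4.9 → 5.7). Not NE.
(Corn, Soy, Barley): Farm 1 gets 4.8, best alternative 3.5; Farm 2 gets 5.7, best alternative 3.6; Farm 3 gets 3.4, best alternative 0.8. No profitable deviation — NE.
(Corn, Soy, Corn): Farm 1 can switch to Soy (3.7 → 5.7). Not NE.
(Corn, Soy, Soy): Farm 1 can switch to Soy (4.3 → 5.2). Not NE.
(Soy, Corn, Barley): Farm 1 can switch to Corn (1.3 → 2.7). Not NE.
(Soy, Corn, Corn): Farm 2 can switch to Soy (5.1 → 5.6). Not NE.
(Soy, Corn, Soy): Farm 1 gets 5.7, best alternative 4.9; Farm 2 gets 2.8, best alternative 0.1; Farm 3 gets 5.2, best alternative 3.8. No profitable deviation — NE.
(Soy, Soy, Barley): Farm 1 can switch to Corn (3.5 → 4.8). Not NE.
(Soy, Soy, Corn): Farm 3 can switch to Soy (5.4 → 5.9). Not NE.
(Soy, Soy, Soy): Farm 2 can switch to Corn (0.1 → 2.8). Not NE.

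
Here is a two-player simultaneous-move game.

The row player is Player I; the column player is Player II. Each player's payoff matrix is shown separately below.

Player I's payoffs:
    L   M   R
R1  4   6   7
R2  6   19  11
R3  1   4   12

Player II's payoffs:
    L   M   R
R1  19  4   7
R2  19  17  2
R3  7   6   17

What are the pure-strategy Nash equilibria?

Player I against L: payoffs 4, 6, 1 → best response R2.
Player I against M: payoffs 6, 19, 4 → best response R2.
Player I against R: payoffs 7, 11, 12 → best response R3.
Player II against R1: payoffs 19, 4, 7 → best response L.
Player II against R2: payoffs 19, 17, 2 → best response L.
Player II against R3: payoffs 7, 6, 17 → best response R.
Mutual best responses: (R2, L); (R3, R).

(R2, L) and (R3, R)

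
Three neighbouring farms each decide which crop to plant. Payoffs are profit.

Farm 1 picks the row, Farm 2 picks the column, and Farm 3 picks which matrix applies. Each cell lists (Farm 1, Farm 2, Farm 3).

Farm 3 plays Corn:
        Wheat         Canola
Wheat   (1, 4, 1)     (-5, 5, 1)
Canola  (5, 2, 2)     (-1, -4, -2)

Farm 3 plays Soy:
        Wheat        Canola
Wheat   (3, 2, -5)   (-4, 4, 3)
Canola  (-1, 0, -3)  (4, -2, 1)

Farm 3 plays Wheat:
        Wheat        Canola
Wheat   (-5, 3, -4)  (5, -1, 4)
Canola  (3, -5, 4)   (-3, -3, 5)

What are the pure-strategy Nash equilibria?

No pure-strategy Nash equilibrium.

Farm 1 against (Wheat, Corn): payoffs 1, 5 → best response Canola.
Farm 1 against (Wheat, Soy): payoffs 3, -1 → best response Wheat.
Farm 1 against (Wheat, Wheat): payoffs -5, 3 → best response Canola.
Farm 1 against (Canola, Corn): payoffs -5, -1 → best response Canola.
Farm 1 against (Canola, Soy): payoffs -4, 4 → best response Canola.
Farm 1 against (Canola, Wheat): payoffs 5, -3 → best response Wheat.
Farm 2 against (Wheat, Corn): payoffs 4, 5 → best response Canola.
Farm 2 against (Wheat, Soy): payoffs 2, 4 → best response Canola.
Farm 2 against (Wheat, Wheat): payoffs 3, -1 → best response Wheat.
Farm 2 against (Canola, Corn): payoffs 2, -4 → best response Wheat.
Farm 2 against (Canola, Soy): payoffs 0, -2 → best response Wheat.
Farm 2 against (Canola, Wheat): payoffs -5, -3 → best response Canola.
Farm 3 against (Wheat, Wheat): payoffs 1, -5, -4 → best response Corn.
Farm 3 against (Wheat, Canola): payoffs 1, 3, 4 → best response Wheat.
Farm 3 against (Canola, Wheat): payoffs 2, -3, 4 → best response Wheat.
Farm 3 against (Canola, Canola): payoffs -2, 1, 5 → best response Wheat.
No profile is a mutual best response for all players.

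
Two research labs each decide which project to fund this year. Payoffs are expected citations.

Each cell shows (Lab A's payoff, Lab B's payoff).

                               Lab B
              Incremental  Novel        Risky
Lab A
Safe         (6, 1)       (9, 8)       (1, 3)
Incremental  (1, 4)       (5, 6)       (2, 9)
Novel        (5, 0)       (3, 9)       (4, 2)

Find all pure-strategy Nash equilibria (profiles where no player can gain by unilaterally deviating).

Pure NE: (Safe, Novel)

(Safe, Incremental): Lab B can switch to Novel (1 → 8). Not NE.
(Safe, Novel): Lab A gets 9, best alternative 5; Lab B gets 8, best alternative 3. No profitable deviation — NE.
(Safe, Risky): Lab A can switch to Incremental (1 → 2). Not NE.
(Incremental, Incremental): Lab A can switch to Safe (1 → 6). Not NE.
(Incremental, Novel): Lab A can switch to Safe (5 → 9). Not NE.
(Incremental, Risky): Lab A can switch to Novel (2 → 4). Not NE.
(Novel, Incremental): Lab A can switch to Safe (5 → 6). Not NE.
(Novel, Novel): Lab A can switch to Safe (3 → 9). Not NE.
(Novel, Risky): Lab B can switch to Novel (2 → 9). Not NE.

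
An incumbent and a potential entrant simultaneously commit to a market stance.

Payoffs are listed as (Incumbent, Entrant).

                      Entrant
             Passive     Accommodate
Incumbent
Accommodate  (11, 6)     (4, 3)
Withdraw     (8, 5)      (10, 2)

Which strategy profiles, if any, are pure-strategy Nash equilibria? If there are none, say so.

Incumbent against Passive: payoffs 11, 8 → best response Accommodate.
Incumbent against Accommodate: payoffs 4, 10 → best response Withdraw.
Entrant against Accommodate: payoffs 6, 3 → best response Passive.
Entrant against Withdraw: payoffs 5, 2 → best response Passive.
Mutual best responses: (Accommodate, Passive).

The unique pure-strategy Nash equilibrium is (Accommodate, Passive).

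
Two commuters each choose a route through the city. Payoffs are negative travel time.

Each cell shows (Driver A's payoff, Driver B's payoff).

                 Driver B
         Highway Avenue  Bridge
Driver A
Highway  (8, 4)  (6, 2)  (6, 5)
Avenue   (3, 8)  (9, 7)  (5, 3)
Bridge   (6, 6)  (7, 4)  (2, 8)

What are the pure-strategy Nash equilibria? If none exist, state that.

Driver A against Highway: payoffs 8, 3, 6 → best response Highway.
Driver A against Avenue: payoffs 6, 9, 7 → best response Avenue.
Driver A against Bridge: payoffs 6, 5, 2 → best response Highway.
Driver B against Highway: payoffs 4, 2, 5 → best response Bridge.
Driver B against Avenue: payoffs 8, 7, 3 → best response Highway.
Driver B against Bridge: payoffs 6, 4, 8 → best response Bridge.
Mutual best responses: (Highway, Bridge).

(Highway, Bridge)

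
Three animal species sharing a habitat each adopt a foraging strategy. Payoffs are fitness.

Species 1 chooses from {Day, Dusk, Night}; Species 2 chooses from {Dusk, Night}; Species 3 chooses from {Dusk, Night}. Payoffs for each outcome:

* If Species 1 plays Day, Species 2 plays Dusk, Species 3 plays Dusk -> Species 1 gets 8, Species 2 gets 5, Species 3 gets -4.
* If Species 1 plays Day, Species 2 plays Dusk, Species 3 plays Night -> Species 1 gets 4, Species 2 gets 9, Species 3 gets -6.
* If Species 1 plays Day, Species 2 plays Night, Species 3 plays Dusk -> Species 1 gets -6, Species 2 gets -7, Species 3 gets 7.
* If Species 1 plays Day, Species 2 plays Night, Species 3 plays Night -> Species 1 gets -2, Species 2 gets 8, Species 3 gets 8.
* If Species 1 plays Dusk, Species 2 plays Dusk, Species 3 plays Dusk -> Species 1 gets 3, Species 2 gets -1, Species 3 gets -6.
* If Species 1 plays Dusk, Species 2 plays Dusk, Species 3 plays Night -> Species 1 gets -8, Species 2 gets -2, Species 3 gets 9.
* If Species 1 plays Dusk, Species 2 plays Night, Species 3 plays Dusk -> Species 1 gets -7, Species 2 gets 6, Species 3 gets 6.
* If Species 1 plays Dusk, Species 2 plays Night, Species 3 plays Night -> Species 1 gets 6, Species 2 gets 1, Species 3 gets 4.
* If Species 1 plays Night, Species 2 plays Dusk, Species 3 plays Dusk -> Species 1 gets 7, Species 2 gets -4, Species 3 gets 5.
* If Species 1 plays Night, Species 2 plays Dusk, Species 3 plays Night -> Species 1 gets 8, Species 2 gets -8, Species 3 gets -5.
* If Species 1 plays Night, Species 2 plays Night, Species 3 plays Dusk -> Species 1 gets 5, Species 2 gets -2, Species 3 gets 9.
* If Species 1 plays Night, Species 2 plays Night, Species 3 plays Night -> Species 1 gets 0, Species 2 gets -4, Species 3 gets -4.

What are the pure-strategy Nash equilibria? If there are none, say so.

Species 1 against (Dusk, Dusk): payoffs 8, 3, 7 → best response Day.
Species 1 against (Dusk, Night): payoffs 4, -8, 8 → best response Night.
Species 1 against (Night, Dusk): payoffs -6, -7, 5 → best response Night.
Species 1 against (Night, Night): payoffs -2, 6, 0 → best response Dusk.
Species 2 against (Day, Dusk): payoffs 5, -7 → best response Dusk.
Species 2 against (Day, Night): payoffs 9, 8 → best response Dusk.
Species 2 against (Dusk, Dusk): payoffs -1, 6 → best response Night.
Species 2 against (Dusk, Night): payoffs -2, 1 → best response Night.
Species 2 against (Night, Dusk): payoffs -4, -2 → best response Night.
Species 2 against (Night, Night): payoffs -8, -4 → best response Night.
Species 3 against (Day, Dusk): payoffs -4, -6 → best response Dusk.
Species 3 against (Day, Night): payoffs 7, 8 → best response Night.
Species 3 against (Dusk, Dusk): payoffs -6, 9 → best response Night.
Species 3 against (Dusk, Night): payoffs 6, 4 → best response Dusk.
Species 3 against (Night, Dusk): payoffs 5, -5 → best response Dusk.
Species 3 against (Night, Night): payoffs 9, -4 → best response Dusk.
Mutual best responses: (Day, Dusk, Dusk); (Night, Night, Dusk).

(Day, Dusk, Dusk) and (Night, Night, Dusk)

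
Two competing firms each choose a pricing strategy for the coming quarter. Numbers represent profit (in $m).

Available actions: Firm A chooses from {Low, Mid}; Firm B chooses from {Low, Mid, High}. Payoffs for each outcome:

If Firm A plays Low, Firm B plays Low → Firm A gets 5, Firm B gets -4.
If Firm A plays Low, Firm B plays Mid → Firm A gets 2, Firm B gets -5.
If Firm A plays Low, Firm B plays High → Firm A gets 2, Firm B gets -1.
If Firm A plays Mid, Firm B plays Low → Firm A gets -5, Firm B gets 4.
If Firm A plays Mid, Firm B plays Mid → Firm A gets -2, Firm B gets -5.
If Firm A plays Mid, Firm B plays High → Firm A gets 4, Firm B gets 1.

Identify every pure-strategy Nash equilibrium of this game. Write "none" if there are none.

For each player, find the best response to each opponent profile; mutual best responses are the pure NE.
Firm A against Low: payoffs 5, -5 → best response Low.
Firm A against Mid: payoffs 2, -2 → best response Low.
Firm A against High: payoffs 2, 4 → best response Mid.
Firm B against Low: payoffs -4, -5, -1 → best response High.
Firm B against Mid: payoffs 4, -5, 1 → best response Low.
No profile is a mutual best response for all players.

none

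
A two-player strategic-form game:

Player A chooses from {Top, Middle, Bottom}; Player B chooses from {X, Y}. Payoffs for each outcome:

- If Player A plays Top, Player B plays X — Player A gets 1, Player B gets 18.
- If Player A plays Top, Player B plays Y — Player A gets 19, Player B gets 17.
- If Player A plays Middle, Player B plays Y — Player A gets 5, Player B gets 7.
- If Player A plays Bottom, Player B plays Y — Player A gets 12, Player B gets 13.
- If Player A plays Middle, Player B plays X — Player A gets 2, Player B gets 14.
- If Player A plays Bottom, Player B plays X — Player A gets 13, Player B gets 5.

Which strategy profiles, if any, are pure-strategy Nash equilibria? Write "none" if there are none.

Mark each player's best response to every combination of opponents' strategies; a profile where every player is best-responding is a pure Nash equilibrium.
Player A against X: payoffs 1, 2, 13 → best response Bottom.
Player A against Y: payoffs 19, 5, 12 → best response Top.
Player B against Top: payoffs 18, 17 → best response X.
Player B against Middle: payoffs 14, 7 → best response X.
Player B against Bottom: payoffs 5, 13 → best response Y.
No profile is a mutual best response for all players.

none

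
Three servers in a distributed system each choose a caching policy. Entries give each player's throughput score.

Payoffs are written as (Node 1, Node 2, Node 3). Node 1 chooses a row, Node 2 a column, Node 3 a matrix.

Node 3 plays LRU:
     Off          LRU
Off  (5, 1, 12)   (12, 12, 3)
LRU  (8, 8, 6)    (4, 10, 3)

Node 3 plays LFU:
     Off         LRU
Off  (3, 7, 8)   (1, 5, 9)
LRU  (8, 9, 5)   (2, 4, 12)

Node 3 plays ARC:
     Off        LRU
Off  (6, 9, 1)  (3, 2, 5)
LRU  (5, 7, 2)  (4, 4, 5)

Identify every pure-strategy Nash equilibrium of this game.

(Off, Off, LRU): Node 1 can switch to LRU (5 → 8). Not NE.
(Off, Off, LFU): Node 1 can switch to LRU (3 → 8). Not NE.
(Off, Off, ARC): Node 3 can switch to LRU (1 → 12). Not NE.
(Off, LRU, LRU): Node 3 can switch to LFU (3 → 9). Not NE.
(Off, LRU, LFU): Node 1 can switch to LRU (1 → 2). Not NE.
(Off, LRU, ARC): Node 1 can switch to LRU (3 → 4). Not NE.
(The remaining 6 profiles each have a profitable deviation by the same check.)

none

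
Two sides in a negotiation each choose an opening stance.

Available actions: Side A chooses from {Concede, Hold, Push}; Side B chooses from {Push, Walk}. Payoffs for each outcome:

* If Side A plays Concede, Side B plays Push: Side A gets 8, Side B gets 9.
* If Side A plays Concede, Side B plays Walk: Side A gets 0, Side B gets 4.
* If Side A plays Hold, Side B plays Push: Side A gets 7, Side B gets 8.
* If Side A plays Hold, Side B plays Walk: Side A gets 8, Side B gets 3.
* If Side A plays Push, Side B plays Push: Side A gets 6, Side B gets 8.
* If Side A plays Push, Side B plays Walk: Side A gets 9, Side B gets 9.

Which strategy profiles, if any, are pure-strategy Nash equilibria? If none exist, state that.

The pure Nash equilibria are (Concede, Push), (Push, Walk).

Mark each player's best response to every combination of opponents' strategies; a profile where every player is best-responding is a pure Nash equilibrium.
Side A against Push: payoffs 8, 7, 6 → best response Concede.
Side A against Walk: payoffs 0, 8, 9 → best response Push.
Side B against Concede: payoffs 9, 4 → best response Push.
Side B against Hold: payoffs 8, 3 → best response Push.
Side B against Push: payoffs 8, 9 → best response Walk.
Mutual best responses: (Concede, Push); (Push, Walk).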